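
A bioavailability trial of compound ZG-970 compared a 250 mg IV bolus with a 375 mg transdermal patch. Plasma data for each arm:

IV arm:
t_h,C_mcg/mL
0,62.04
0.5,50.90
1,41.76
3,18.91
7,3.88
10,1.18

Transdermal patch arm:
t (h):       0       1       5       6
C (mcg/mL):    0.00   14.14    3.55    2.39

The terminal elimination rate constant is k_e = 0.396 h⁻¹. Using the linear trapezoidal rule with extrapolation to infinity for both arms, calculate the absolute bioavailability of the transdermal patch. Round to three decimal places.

F = 0.204

Trapezoidal AUC_0→10 (IV):
  [0→0.5]: (62.04+50.90)/2 × 0.5 = 28.235
  [0.5→1]: (50.90+41.76)/2 × 0.5 = 23.165
  [1→3]: (41.76+18.91)/2 × 2 = 60.67
  [3→7]: (18.91+3.88)/2 × 4 = 45.58
  [7→10]: (3.88+1.18)/2 × 3 = 7.59
  Sum = 165.24 mcg/mL·h
IV tail: 1.18/0.396 = 2.980; AUC_iv,0→∞ = 165.24 + 2.980 = 168.22 mcg/mL·h
Trapezoidal AUC_0→6 (transdermal patch):
  [0→1]: (0.00+14.14)/2 × 1 = 7.07
  [1→5]: (14.14+3.55)/2 × 4 = 35.38
  [5→6]: (3.55+2.39)/2 × 1 = 2.97
  Sum = 45.42 mcg/mL·h
transdermal patch tail: 2.39/0.396 = 6.035; AUC_ev,0→∞ = 45.42 + 6.035 = 51.455 mcg/mL·h
F = (AUC_ev/D_ev)/(AUC_iv/D_iv) = (51.455/375)/(168.22/250) = 0.137213/0.67288 = 0.2039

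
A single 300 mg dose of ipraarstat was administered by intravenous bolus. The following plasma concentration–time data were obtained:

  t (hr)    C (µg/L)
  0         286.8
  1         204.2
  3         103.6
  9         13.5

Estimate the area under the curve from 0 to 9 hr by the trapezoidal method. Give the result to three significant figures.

AUC = 905 µg/L·hr

Trapezoidal AUC_0→9:
  [0→1]: (286.8+204.2)/2 × 1 = 245.5
  [1→3]: (204.2+103.6)/2 × 2 = 307.8
  [3→9]: (103.6+13.5)/2 × 6 = 351.3
  Sum = 904.6 µg/L·hr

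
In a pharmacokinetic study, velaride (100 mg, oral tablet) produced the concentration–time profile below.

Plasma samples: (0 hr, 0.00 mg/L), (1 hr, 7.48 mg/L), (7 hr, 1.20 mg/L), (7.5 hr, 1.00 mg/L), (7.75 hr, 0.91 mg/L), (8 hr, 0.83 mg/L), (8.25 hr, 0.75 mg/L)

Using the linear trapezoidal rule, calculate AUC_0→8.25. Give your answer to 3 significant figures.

AUC = 31.0 mg/L·hr

Trapezoidal AUC_0→8.25:
  [0→1]: (0.00+7.48)/2 × 1 = 3.74
  [1→7]: (7.48+1.20)/2 × 6 = 26.04
  [7→7.5]: (1.20+1.00)/2 × 0.5 = 0.55
  [7.5→7.75]: (1.00+0.91)/2 × 0.25 = 0.23875
  [7.75→8]: (0.91+0.83)/2 × 0.25 = 0.2175
  [8→8.25]: (0.83+0.75)/2 × 0.25 = 0.1975
  Sum = 30.98375 mg/L·hr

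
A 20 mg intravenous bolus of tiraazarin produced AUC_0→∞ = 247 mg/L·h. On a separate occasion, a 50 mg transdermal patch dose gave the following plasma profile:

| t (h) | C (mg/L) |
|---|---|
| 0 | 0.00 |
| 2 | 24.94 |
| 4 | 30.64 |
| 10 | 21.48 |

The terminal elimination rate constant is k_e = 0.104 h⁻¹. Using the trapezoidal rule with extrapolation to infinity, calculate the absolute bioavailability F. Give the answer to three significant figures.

Trapezoidal AUC_0→10 (transdermal patch):
  [0→2]: (0.00+24.94)/2 × 2 = 24.94
  [2→4]: (24.94+30.64)/2 × 2 = 55.58
  [4→10]: (30.64+21.48)/2 × 6 = 156.36
  Sum = 236.88 mg/L·h
Tail: C_last/k_e = 21.48/0.104 = 206.538
AUC_0→∞ (transdermal patch) = 236.88 + 206.538 = 443.418 mg/L·h
F = (AUC_ev/D_ev)/(AUC_iv/D_iv) = (443.418/50)/(247/20) = 8.86836/12.35 = 0.7181

F = 0.718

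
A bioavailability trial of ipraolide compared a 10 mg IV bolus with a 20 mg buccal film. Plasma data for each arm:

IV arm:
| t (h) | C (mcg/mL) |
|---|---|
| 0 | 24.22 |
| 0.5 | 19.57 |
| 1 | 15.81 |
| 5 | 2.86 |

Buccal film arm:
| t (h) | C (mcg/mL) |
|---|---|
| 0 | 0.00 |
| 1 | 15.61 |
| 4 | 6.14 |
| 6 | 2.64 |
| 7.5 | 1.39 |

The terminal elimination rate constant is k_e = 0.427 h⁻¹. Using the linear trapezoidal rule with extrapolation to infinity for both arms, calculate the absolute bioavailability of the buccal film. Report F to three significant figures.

F = 0.435

Trapezoidal AUC_0→5 (IV):
  [0→0.5]: (24.22+19.57)/2 × 0.5 = 10.9475
  [0.5→1]: (19.57+15.81)/2 × 0.5 = 8.845
  [1→5]: (15.81+2.86)/2 × 4 = 37.34
  Sum = 57.1325 mcg/mL·h
IV tail: 2.86/0.427 = 6.698; AUC_iv,0→∞ = 57.1325 + 6.698 = 63.8305 mcg/mL·h
Trapezoidal AUC_0→7.5 (buccal film):
  [0→1]: (0.00+15.61)/2 × 1 = 7.805
  [1→4]: (15.61+6.14)/2 × 3 = 32.625
  [4→6]: (6.14+2.64)/2 × 2 = 8.78
  [6→7.5]: (2.64+1.39)/2 × 1.5 = 3.0225
  Sum = 52.2325 mcg/mL·h
buccal film tail: 1.39/0.427 = 3.255; AUC_ev,0→∞ = 52.2325 + 3.255 = 55.4875 mcg/mL·h
F = (AUC_ev/D_ev)/(AUC_iv/D_iv) = (55.4875/20)/(63.8305/10) = 2.774375/6.38305 = 0.4346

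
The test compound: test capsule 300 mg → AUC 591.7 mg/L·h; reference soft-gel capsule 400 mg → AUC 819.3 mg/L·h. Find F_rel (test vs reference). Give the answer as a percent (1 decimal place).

F_rel = 96.3%

F_rel = (AUC_test/D_test) / (AUC_ref/D_ref)
      = (591.7/300) / (819.3/400)
      = 1.97233 / 2.04825 = 0.9629 = 96.29%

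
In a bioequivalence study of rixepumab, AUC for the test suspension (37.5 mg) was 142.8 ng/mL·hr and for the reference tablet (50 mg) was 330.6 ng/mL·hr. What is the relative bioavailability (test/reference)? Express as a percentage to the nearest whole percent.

F_rel = 58%

F_rel = (AUC_test/D_test) / (AUC_ref/D_ref)
      = (142.8/37.5) / (330.6/50)
      = 3.808 / 6.612 = 0.5759 = 57.59%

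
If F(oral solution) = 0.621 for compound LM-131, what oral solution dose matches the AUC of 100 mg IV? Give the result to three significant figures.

D_oral = 161 mg

For equal systemic exposure: F × D_ev = D_iv
D_ev = D_iv / F = 100 / 0.621 = 161.031 mg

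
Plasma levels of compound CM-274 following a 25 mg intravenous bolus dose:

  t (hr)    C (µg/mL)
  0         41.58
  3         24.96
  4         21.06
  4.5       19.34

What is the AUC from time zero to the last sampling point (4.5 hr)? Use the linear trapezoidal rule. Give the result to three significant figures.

AUC = 133 µg/mL·hr

Trapezoidal AUC_0→4.5:
  [0→3]: (41.58+24.96)/2 × 3 = 99.81
  [3→4]: (24.96+21.06)/2 × 1 = 23.01
  [4→4.5]: (21.06+19.34)/2 × 0.5 = 10.1
  Sum = 132.92 µg/mL·hr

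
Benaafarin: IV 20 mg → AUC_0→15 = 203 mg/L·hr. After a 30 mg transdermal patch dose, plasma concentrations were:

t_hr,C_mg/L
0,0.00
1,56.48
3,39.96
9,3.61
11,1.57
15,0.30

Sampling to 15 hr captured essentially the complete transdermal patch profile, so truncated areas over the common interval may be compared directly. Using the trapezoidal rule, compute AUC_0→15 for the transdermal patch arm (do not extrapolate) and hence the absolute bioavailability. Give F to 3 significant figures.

Trapezoidal AUC_0→15 (transdermal patch):
  [0→1]: (0.00+56.48)/2 × 1 = 28.24
  [1→3]: (56.48+39.96)/2 × 2 = 96.44
  [3→9]: (39.96+3.61)/2 × 6 = 130.71
  [9→11]: (3.61+1.57)/2 × 2 = 5.18
  [11→15]: (1.57+0.30)/2 × 4 = 3.74
  Sum = 264.31 mg/L·hr
F = (AUC_ev/D_ev)/(AUC_iv/D_iv) = (264.31/30)/(203/20) = 8.81033/10.15 = 0.8680

F = 0.868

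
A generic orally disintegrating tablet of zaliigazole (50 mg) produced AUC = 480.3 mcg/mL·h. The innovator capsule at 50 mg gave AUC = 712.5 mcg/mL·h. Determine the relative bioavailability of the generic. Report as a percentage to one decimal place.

F_rel = 67.4%

F_rel = (AUC_test/D_test) / (AUC_ref/D_ref)
      = (480.3/50) / (712.5/50)
      = 9.606 / 14.25 = 0.6741 = 67.41%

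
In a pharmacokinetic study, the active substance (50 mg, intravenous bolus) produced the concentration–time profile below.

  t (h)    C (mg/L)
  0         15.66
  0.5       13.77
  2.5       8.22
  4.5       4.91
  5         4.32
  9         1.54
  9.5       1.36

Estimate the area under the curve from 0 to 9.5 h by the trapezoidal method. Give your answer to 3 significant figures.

AUC = 57.2 mg/L·h

Trapezoidal AUC_0→9.5:
  [0→0.5]: (15.66+13.77)/2 × 0.5 = 7.3575
  [0.5→2.5]: (13.77+8.22)/2 × 2 = 21.99
  [2.5→4.5]: (8.22+4.91)/2 × 2 = 13.13
  [4.5→5]: (4.91+4.32)/2 × 0.5 = 2.3075
  [5→9]: (4.32+1.54)/2 × 4 = 11.72
  [9→9.5]: (1.54+1.36)/2 × 0.5 = 0.725
  Sum = 57.23 mg/L·h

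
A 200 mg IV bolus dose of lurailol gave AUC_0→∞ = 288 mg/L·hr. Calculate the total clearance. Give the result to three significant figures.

CL = 0.694 L/hr

CL = Dose_iv / AUC_0→∞
   = 200 / 288 = 0.694444 L/hr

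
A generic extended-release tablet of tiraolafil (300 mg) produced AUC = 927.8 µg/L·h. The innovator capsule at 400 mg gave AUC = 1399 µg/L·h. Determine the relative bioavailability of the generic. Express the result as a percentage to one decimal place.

F_rel = (AUC_test/D_test) / (AUC_ref/D_ref)
      = (927.8/300) / (1399/400)
      = 3.09267 / 3.4975 = 0.8843 = 88.43%

F_rel = 88.4%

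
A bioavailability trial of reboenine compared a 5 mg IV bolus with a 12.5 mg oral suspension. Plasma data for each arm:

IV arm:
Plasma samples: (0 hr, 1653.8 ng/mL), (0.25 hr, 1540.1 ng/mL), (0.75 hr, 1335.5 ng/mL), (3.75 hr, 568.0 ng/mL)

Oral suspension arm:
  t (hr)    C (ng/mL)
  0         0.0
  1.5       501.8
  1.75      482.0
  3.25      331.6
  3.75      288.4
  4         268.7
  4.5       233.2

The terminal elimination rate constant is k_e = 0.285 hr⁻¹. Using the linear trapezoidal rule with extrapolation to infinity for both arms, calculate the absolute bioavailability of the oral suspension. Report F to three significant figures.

F = 0.153

Trapezoidal AUC_0→3.75 (IV):
  [0→0.25]: (1653.8+1540.1)/2 × 0.25 = 399.2375
  [0.25→0.75]: (1540.1+1335.5)/2 × 0.5 = 718.9
  [0.75→3.75]: (1335.5+568.0)/2 × 3 = 2855.25
  Sum = 3973.3875 ng/mL·hr
IV tail: 568.0/0.285 = 1992.982; AUC_iv,0→∞ = 3973.3875 + 1992.982 = 5966.3695 ng/mL·hr
Trapezoidal AUC_0→4.5 (oral suspension):
  [0→1.5]: (0.0+501.8)/2 × 1.5 = 376.35
  [1.5→1.75]: (501.8+482.0)/2 × 0.25 = 122.975
  [1.75→3.25]: (482.0+331.6)/2 × 1.5 = 610.2
  [3.25→3.75]: (331.6+288.4)/2 × 0.5 = 155.0
  [3.75→4]: (288.4+268.7)/2 × 0.25 = 69.6375
  [4→4.5]: (268.7+233.2)/2 × 0.5 = 125.475
  Sum = 1459.6375 ng/mL·hr
oral suspension tail: 233.2/0.285 = 818.246; AUC_ev,0→∞ = 1459.6375 + 818.246 = 2277.8835 ng/mL·hr
F = (AUC_ev/D_ev)/(AUC_iv/D_iv) = (2277.8835/12.5)/(5966.3695/5) = 182.23068/1193.2739 = 0.1527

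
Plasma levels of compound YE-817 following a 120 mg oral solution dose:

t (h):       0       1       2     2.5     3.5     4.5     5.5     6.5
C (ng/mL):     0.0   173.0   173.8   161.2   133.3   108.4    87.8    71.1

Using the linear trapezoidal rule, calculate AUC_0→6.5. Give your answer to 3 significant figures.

AUC = 789 ng/mL·h

Trapezoidal AUC_0→6.5:
  [0→1]: (0.0+173.0)/2 × 1 = 86.5
  [1→2]: (173.0+173.8)/2 × 1 = 173.4
  [2→2.5]: (173.8+161.2)/2 × 0.5 = 83.75
  [2.5→3.5]: (161.2+133.3)/2 × 1 = 147.25
  [3.5→4.5]: (133.3+108.4)/2 × 1 = 120.85
  [4.5→5.5]: (108.4+87.8)/2 × 1 = 98.1
  [5.5→6.5]: (87.8+71.1)/2 × 1 = 79.45
  Sum = 789.3 ng/mL·h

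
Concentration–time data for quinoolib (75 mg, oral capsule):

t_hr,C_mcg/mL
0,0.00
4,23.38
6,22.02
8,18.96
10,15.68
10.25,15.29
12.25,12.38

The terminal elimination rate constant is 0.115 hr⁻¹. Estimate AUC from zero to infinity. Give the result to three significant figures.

AUC = 307 mcg/mL·hr

Trapezoidal AUC_0→12.25:
  [0→4]: (0.00+23.38)/2 × 4 = 46.76
  [4→6]: (23.38+22.02)/2 × 2 = 45.4
  [6→8]: (22.02+18.96)/2 × 2 = 40.98
  [8→10]: (18.96+15.68)/2 × 2 = 34.64
  [10→10.25]: (15.68+15.29)/2 × 0.25 = 3.87125
  [10.25→12.25]: (15.29+12.38)/2 × 2 = 27.67
  Sum = 199.32125 mcg/mL·hr
Extrapolated tail: C_last / k_e = 12.38 / 0.115 = 107.652
AUC_0→∞ = 199.32125 + 107.652 = 306.97325 mcg/mL·hr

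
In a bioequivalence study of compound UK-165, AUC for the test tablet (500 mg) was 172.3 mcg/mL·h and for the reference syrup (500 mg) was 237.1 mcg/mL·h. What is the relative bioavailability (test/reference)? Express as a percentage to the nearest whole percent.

F_rel = (AUC_test/D_test) / (AUC_ref/D_ref)
      = (172.3/500) / (237.1/500)
      = 0.3446 / 0.4742 = 0.7267 = 72.67%

F_rel = 73%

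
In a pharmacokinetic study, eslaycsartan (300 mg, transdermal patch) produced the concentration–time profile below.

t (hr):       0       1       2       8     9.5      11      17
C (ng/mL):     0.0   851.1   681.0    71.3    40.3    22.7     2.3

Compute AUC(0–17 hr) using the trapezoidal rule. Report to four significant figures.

Trapezoidal AUC_0→17:
  [0→1]: (0.0+851.1)/2 × 1 = 425.55
  [1→2]: (851.1+681.0)/2 × 1 = 766.05
  [2→8]: (681.0+71.3)/2 × 6 = 2256.9
  [8→9.5]: (71.3+40.3)/2 × 1.5 = 83.7
  [9.5→11]: (40.3+22.7)/2 × 1.5 = 47.25
  [11→17]: (22.7+2.3)/2 × 6 = 75.0
  Sum = 3654.45 ng/mL·hr

AUC = 3654 ng/mL·hr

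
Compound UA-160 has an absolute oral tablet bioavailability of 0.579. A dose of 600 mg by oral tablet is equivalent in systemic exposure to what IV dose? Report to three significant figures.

Systemic exposure from an extravascular dose = F × D_ev, so the equivalent IV dose is F × D_ev.
D_iv = F × D_ev = 0.579 × 600 = 347.4 mg

D_iv = 347 mg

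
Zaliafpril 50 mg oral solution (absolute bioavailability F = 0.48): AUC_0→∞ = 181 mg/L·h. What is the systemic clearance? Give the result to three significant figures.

CL = F × Dose / AUC_0→∞
   = 0.48 × 50 / 181 = 0.132597 L/h

CL = 0.133 L/h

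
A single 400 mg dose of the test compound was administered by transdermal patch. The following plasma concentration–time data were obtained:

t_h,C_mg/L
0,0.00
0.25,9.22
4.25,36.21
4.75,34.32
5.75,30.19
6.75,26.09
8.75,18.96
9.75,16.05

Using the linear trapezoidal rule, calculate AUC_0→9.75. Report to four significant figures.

AUC = 232.6 mg/L·h

Trapezoidal AUC_0→9.75:
  [0→0.25]: (0.00+9.22)/2 × 0.25 = 1.1525
  [0.25→4.25]: (9.22+36.21)/2 × 4 = 90.86
  [4.25→4.75]: (36.21+34.32)/2 × 0.5 = 17.6325
  [4.75→5.75]: (34.32+30.19)/2 × 1 = 32.255
  [5.75→6.75]: (30.19+26.09)/2 × 1 = 28.14
  [6.75→8.75]: (26.09+18.96)/2 × 2 = 45.05
  [8.75→9.75]: (18.96+16.05)/2 × 1 = 17.505
  Sum = 232.595 mg/L·h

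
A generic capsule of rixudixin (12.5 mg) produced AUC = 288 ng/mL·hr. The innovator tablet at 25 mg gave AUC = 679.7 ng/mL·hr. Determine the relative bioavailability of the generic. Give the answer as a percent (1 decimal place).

F_rel = (AUC_test/D_test) / (AUC_ref/D_ref)
      = (288/12.5) / (679.7/25)
      = 23.04 / 27.188 = 0.8474 = 84.74%

F_rel = 84.7%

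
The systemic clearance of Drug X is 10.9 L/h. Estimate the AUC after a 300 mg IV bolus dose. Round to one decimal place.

AUC = 27.5 mg/L·h

AUC_0→∞ = Dose_iv / CL
        = 300 / 10.9 = 27.5229 mg/L·h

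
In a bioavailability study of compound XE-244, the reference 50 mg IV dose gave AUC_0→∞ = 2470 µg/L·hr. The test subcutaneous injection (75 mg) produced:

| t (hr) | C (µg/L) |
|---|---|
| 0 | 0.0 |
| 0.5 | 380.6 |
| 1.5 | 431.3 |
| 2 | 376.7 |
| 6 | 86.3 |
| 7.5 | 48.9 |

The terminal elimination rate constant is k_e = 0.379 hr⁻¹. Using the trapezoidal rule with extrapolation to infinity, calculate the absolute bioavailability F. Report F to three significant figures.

Trapezoidal AUC_0→7.5 (subcutaneous injection):
  [0→0.5]: (0.0+380.6)/2 × 0.5 = 95.15
  [0.5→1.5]: (380.6+431.3)/2 × 1 = 405.95
  [1.5→2]: (431.3+376.7)/2 × 0.5 = 202.0
  [2→6]: (376.7+86.3)/2 × 4 = 926.0
  [6→7.5]: (86.3+48.9)/2 × 1.5 = 101.4
  Sum = 1730.5 µg/L·hr
Tail: C_last/k_e = 48.9/0.379 = 129.024
AUC_0→∞ (subcutaneous injection) = 1730.5 + 129.024 = 1859.524 µg/L·hr
F = (AUC_ev/D_ev)/(AUC_iv/D_iv) = (1859.524/75)/(2470/50) = 24.7937/49.4 = 0.5019

F = 0.502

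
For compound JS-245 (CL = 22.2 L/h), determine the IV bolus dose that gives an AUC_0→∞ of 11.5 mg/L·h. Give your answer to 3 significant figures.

Dose = 255 mg

Dose_iv = CL × AUC_0→∞
     = 22.2 × 11.5 = 255.3 mg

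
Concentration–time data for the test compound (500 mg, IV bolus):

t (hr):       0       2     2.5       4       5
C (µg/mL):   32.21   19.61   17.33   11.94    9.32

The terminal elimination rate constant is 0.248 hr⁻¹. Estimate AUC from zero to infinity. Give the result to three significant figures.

AUC = 131 µg/mL·hr

Trapezoidal AUC_0→5:
  [0→2]: (32.21+19.61)/2 × 2 = 51.82
  [2→2.5]: (19.61+17.33)/2 × 0.5 = 9.235
  [2.5→4]: (17.33+11.94)/2 × 1.5 = 21.9525
  [4→5]: (11.94+9.32)/2 × 1 = 10.63
  Sum = 93.6375 µg/mL·hr
Extrapolated tail: C_last / k_e = 9.32 / 0.248 = 37.581
AUC_0→∞ = 93.6375 + 37.581 = 131.2185 µg/mL·hr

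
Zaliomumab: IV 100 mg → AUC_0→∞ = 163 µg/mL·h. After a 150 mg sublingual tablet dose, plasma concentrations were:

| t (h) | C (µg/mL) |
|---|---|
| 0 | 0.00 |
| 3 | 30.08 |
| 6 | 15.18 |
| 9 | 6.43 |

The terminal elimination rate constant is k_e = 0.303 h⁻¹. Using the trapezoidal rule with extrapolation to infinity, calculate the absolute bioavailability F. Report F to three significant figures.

Trapezoidal AUC_0→9 (sublingual tablet):
  [0→3]: (0.00+30.08)/2 × 3 = 45.12
  [3→6]: (30.08+15.18)/2 × 3 = 67.89
  [6→9]: (15.18+6.43)/2 × 3 = 32.415
  Sum = 145.425 µg/mL·h
Tail: C_last/k_e = 6.43/0.303 = 21.221
AUC_0→∞ (sublingual tablet) = 145.425 + 21.221 = 166.646 µg/mL·h
F = (AUC_ev/D_ev)/(AUC_iv/D_iv) = (166.646/150)/(163/100) = 1.11097/1.63 = 0.6816

F = 0.682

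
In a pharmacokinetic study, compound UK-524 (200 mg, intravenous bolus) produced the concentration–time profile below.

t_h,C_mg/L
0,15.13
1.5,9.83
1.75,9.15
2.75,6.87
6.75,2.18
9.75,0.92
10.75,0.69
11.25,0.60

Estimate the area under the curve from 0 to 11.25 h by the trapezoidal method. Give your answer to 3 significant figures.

AUC = 53.0 mg/L·h

Trapezoidal AUC_0→11.25:
  [0→1.5]: (15.13+9.83)/2 × 1.5 = 18.72
  [1.5→1.75]: (9.83+9.15)/2 × 0.25 = 2.3725
  [1.75→2.75]: (9.15+6.87)/2 × 1 = 8.01
  [2.75→6.75]: (6.87+2.18)/2 × 4 = 18.1
  [6.75→9.75]: (2.18+0.92)/2 × 3 = 4.65
  [9.75→10.75]: (0.92+0.69)/2 × 1 = 0.805
  [10.75→11.25]: (0.69+0.60)/2 × 0.5 = 0.3225
  Sum = 52.98 mg/L·h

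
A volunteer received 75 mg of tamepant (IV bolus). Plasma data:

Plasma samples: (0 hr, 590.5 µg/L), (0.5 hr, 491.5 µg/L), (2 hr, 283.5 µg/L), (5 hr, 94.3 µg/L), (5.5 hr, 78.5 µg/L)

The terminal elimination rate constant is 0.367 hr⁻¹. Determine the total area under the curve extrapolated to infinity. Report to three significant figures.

Trapezoidal AUC_0→5.5:
  [0→0.5]: (590.5+491.5)/2 × 0.5 = 270.5
  [0.5→2]: (491.5+283.5)/2 × 1.5 = 581.25
  [2→5]: (283.5+94.3)/2 × 3 = 566.7
  [5→5.5]: (94.3+78.5)/2 × 0.5 = 43.2
  Sum = 1461.65 µg/L·hr
Extrapolated tail: C_last / k_e = 78.5 / 0.367 = 213.896
AUC_0→∞ = 1461.65 + 213.896 = 1675.546 µg/L·hr

AUC = 1680 µg/L·hr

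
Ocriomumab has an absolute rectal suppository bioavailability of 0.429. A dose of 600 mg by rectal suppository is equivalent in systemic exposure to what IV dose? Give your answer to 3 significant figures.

Systemic exposure from an extravascular dose = F × D_ev, so the equivalent IV dose is F × D_ev.
D_iv = F × D_ev = 0.429 × 600 = 257.4 mg

D_iv = 257 mg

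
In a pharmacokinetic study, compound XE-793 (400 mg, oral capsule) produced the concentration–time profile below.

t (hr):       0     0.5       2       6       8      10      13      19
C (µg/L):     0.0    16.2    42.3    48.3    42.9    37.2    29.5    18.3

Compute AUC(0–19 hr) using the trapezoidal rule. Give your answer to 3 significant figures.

AUC = 644 µg/L·hr

Trapezoidal AUC_0→19:
  [0→0.5]: (0.0+16.2)/2 × 0.5 = 4.05
  [0.5→2]: (16.2+42.3)/2 × 1.5 = 43.875
  [2→6]: (42.3+48.3)/2 × 4 = 181.2
  [6→8]: (48.3+42.9)/2 × 2 = 91.2
  [8→10]: (42.9+37.2)/2 × 2 = 80.1
  [10→13]: (37.2+29.5)/2 × 3 = 100.05
  [13→19]: (29.5+18.3)/2 × 6 = 143.4
  Sum = 643.875 µg/L·hr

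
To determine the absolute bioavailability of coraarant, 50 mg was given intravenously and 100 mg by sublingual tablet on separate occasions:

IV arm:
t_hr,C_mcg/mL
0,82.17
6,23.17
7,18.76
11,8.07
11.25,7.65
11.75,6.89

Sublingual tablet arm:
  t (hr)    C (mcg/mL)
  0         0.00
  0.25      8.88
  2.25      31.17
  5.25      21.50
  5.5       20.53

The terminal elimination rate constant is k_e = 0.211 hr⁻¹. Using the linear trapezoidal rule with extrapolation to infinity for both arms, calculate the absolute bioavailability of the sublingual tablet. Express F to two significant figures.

Trapezoidal AUC_0→11.75 (IV):
  [0→6]: (82.17+23.17)/2 × 6 = 316.02
  [6→7]: (23.17+18.76)/2 × 1 = 20.965
  [7→11]: (18.76+8.07)/2 × 4 = 53.66
  [11→11.25]: (8.07+7.65)/2 × 0.25 = 1.965
  [11.25→11.75]: (7.65+6.89)/2 × 0.5 = 3.635
  Sum = 396.245 mcg/mL·hr
IV tail: 6.89/0.211 = 32.654; AUC_iv,0→∞ = 396.245 + 32.654 = 428.899 mcg/mL·hr
Trapezoidal AUC_0→5.5 (sublingual tablet):
  [0→0.25]: (0.00+8.88)/2 × 0.25 = 1.11
  [0.25→2.25]: (8.88+31.17)/2 × 2 = 40.05
  [2.25→5.25]: (31.17+21.50)/2 × 3 = 79.005
  [5.25→5.5]: (21.50+20.53)/2 × 0.25 = 5.25375
  Sum = 125.41875 mcg/mL·hr
sublingual tablet tail: 20.53/0.211 = 97.299; AUC_ev,0→∞ = 125.41875 + 97.299 = 222.71775 mcg/mL·hr
F = (AUC_ev/D_ev)/(AUC_iv/D_iv) = (222.71775/100)/(428.899/50) = 2.2271775/8.57798 = 0.2596

F = 0.26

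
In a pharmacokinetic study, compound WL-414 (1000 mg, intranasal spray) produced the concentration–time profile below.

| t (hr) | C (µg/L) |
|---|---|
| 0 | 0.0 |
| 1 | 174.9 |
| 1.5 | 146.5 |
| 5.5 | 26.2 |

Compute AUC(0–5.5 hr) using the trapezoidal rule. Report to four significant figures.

AUC = 513.2 µg/L·hr

Trapezoidal AUC_0→5.5:
  [0→1]: (0.0+174.9)/2 × 1 = 87.45
  [1→1.5]: (174.9+146.5)/2 × 0.5 = 80.35
  [1.5→5.5]: (146.5+26.2)/2 × 4 = 345.4
  Sum = 513.2 µg/L·hr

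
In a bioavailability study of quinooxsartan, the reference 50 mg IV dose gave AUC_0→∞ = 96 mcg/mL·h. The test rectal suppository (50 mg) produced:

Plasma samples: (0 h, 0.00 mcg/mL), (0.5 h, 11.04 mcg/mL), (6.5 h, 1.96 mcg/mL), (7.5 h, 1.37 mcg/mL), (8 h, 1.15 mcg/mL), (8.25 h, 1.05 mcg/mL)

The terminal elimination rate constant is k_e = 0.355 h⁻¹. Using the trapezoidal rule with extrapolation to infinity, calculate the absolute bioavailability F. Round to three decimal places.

F = 0.493

Trapezoidal AUC_0→8.25 (rectal suppository):
  [0→0.5]: (0.00+11.04)/2 × 0.5 = 2.76
  [0.5→6.5]: (11.04+1.96)/2 × 6 = 39.0
  [6.5→7.5]: (1.96+1.37)/2 × 1 = 1.665
  [7.5→8]: (1.37+1.15)/2 × 0.5 = 0.63
  [8→8.25]: (1.15+1.05)/2 × 0.25 = 0.275
  Sum = 44.33 mcg/mL·h
Tail: C_last/k_e = 1.05/0.355 = 2.958
AUC_0→∞ (rectal suppository) = 44.33 + 2.958 = 47.288 mcg/mL·h
F = (AUC_ev/D_ev)/(AUC_iv/D_iv) = (47.288/50)/(96/50) = 0.94576/1.92 = 0.4926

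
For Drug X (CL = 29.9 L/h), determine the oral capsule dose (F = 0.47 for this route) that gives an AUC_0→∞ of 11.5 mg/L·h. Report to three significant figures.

Dose = CL × AUC_0→∞ / F
     = 29.9 × 11.5 / 0.47 = 731.596 mg

Dose = 732 mg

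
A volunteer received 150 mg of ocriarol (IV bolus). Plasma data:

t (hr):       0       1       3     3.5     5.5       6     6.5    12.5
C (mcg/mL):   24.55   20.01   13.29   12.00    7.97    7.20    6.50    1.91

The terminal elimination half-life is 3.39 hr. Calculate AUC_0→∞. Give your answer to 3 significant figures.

AUC = 124 mcg/mL·hr

Trapezoidal AUC_0→12.5:
  [0→1]: (24.55+20.01)/2 × 1 = 22.28
  [1→3]: (20.01+13.29)/2 × 2 = 33.3
  [3→3.5]: (13.29+12.00)/2 × 0.5 = 6.3225
  [3.5→5.5]: (12.00+7.97)/2 × 2 = 19.97
  [5.5→6]: (7.97+7.20)/2 × 0.5 = 3.7925
  [6→6.5]: (7.20+6.50)/2 × 0.5 = 3.425
  [6.5→12.5]: (6.50+1.91)/2 × 6 = 25.23
  Sum = 114.32 mcg/mL·hr
k_e = ln2 / t½ = 0.693147 / 3.39 = 0.2045 hr^-1
Extrapolated tail: C_last / k_e = 1.91 / 0.2045 = 9.340
AUC_0→∞ = 114.32 + 9.340 = 123.66 mcg/mL·hr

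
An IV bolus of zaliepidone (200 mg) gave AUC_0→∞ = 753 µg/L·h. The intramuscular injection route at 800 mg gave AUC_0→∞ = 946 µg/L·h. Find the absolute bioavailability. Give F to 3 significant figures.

F = 0.314

F = (AUC_ev / D_ev) / (AUC_iv / D_iv)
  = (946/800) / (753/200)
  = 1.1825 / 3.765 = 0.3141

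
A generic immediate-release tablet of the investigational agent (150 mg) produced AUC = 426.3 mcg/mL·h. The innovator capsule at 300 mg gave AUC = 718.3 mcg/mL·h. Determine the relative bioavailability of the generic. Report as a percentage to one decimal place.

F_rel = (AUC_test/D_test) / (AUC_ref/D_ref)
      = (426.3/150) / (718.3/300)
      = 2.842 / 2.39433 = 1.1870 = 118.70%

F_rel = 118.7%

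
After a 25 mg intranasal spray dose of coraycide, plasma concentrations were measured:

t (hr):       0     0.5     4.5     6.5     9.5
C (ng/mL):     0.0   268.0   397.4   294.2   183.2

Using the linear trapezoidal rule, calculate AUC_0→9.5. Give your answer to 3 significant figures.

AUC = 2810 ng/mL·hr

Trapezoidal AUC_0→9.5:
  [0→0.5]: (0.0+268.0)/2 × 0.5 = 67.0
  [0.5→4.5]: (268.0+397.4)/2 × 4 = 1330.8
  [4.5→6.5]: (397.4+294.2)/2 × 2 = 691.6
  [6.5→9.5]: (294.2+183.2)/2 × 3 = 716.1
  Sum = 2805.5 ng/mL·hr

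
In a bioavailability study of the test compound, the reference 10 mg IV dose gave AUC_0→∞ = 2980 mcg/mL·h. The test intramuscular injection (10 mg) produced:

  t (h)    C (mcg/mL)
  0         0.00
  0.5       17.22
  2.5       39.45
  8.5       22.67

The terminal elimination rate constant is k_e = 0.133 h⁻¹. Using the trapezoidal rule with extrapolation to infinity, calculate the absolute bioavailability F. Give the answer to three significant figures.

F = 0.140

Trapezoidal AUC_0→8.5 (intramuscular injection):
  [0→0.5]: (0.00+17.22)/2 × 0.5 = 4.305
  [0.5→2.5]: (17.22+39.45)/2 × 2 = 56.67
  [2.5→8.5]: (39.45+22.67)/2 × 6 = 186.36
  Sum = 247.335 mcg/mL·h
Tail: C_last/k_e = 22.67/0.133 = 170.451
AUC_0→∞ (intramuscular injection) = 247.335 + 170.451 = 417.786 mcg/mL·h
F = (AUC_ev/D_ev)/(AUC_iv/D_iv) = (417.786/10)/(2980/10) = 41.7786/298 = 0.1402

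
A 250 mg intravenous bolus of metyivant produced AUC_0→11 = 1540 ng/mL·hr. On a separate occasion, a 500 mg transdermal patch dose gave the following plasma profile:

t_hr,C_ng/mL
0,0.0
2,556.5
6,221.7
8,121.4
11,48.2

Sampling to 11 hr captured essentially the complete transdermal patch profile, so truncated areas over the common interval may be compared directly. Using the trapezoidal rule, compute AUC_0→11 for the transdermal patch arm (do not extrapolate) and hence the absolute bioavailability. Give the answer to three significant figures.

F = 0.880

Trapezoidal AUC_0→11 (transdermal patch):
  [0→2]: (0.0+556.5)/2 × 2 = 556.5
  [2→6]: (556.5+221.7)/2 × 4 = 1556.4
  [6→8]: (221.7+121.4)/2 × 2 = 343.1
  [8→11]: (121.4+48.2)/2 × 3 = 254.4
  Sum = 2710.4 ng/mL·hr
F = (AUC_ev/D_ev)/(AUC_iv/D_iv) = (2710.4/500)/(1540/250) = 5.4208/6.16 = 0.8800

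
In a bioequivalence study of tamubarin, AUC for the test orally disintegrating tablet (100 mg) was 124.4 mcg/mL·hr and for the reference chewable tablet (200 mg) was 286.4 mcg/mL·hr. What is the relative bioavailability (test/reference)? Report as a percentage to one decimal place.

F_rel = 86.9%

F_rel = (AUC_test/D_test) / (AUC_ref/D_ref)
      = (124.4/100) / (286.4/200)
      = 1.244 / 1.432 = 0.8687 = 86.87%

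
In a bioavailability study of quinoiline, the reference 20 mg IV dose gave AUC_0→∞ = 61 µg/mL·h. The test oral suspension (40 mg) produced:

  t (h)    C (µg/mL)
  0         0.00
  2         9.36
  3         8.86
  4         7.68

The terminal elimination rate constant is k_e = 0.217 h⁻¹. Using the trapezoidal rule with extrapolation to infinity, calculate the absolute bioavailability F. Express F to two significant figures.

F = 0.51

Trapezoidal AUC_0→4 (oral suspension):
  [0→2]: (0.00+9.36)/2 × 2 = 9.36
  [2→3]: (9.36+8.86)/2 × 1 = 9.11
  [3→4]: (8.86+7.68)/2 × 1 = 8.27
  Sum = 26.74 µg/mL·h
Tail: C_last/k_e = 7.68/0.217 = 35.392
AUC_0→∞ (oral suspension) = 26.74 + 35.392 = 62.132 µg/mL·h
F = (AUC_ev/D_ev)/(AUC_iv/D_iv) = (62.132/40)/(61/20) = 1.5533/3.05 = 0.5093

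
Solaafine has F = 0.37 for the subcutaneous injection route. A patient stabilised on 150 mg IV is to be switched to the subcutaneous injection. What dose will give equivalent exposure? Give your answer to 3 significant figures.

For equal systemic exposure: F × D_ev = D_iv
D_ev = D_iv / F = 150 / 0.37 = 405.405 mg

D_subcutaneous = 405 mg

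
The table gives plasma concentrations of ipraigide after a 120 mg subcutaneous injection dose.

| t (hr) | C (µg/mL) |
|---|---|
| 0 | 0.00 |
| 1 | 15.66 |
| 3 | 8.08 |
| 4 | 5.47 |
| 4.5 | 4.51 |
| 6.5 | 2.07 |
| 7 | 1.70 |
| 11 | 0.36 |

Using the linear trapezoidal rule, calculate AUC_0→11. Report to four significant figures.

AUC = 52.48 µg/mL·hr

Trapezoidal AUC_0→11:
  [0→1]: (0.00+15.66)/2 × 1 = 7.83
  [1→3]: (15.66+8.08)/2 × 2 = 23.74
  [3→4]: (8.08+5.47)/2 × 1 = 6.775
  [4→4.5]: (5.47+4.51)/2 × 0.5 = 2.495
  [4.5→6.5]: (4.51+2.07)/2 × 2 = 6.58
  [6.5→7]: (2.07+1.70)/2 × 0.5 = 0.9425
  [7→11]: (1.70+0.36)/2 × 4 = 4.12
  Sum = 52.4825 µg/mL·hr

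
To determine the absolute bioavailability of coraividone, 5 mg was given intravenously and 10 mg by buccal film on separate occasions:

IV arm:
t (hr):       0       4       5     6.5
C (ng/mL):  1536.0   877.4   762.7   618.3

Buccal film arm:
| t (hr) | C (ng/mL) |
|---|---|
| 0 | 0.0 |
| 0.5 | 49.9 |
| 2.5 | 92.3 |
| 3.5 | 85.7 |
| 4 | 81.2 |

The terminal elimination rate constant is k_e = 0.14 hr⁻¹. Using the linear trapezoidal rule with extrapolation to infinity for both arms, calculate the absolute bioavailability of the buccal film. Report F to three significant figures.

Trapezoidal AUC_0→6.5 (IV):
  [0→4]: (1536.0+877.4)/2 × 4 = 4826.8
  [4→5]: (877.4+762.7)/2 × 1 = 820.05
  [5→6.5]: (762.7+618.3)/2 × 1.5 = 1035.75
  Sum = 6682.6 ng/mL·hr
IV tail: 618.3/0.14 = 4416.429; AUC_iv,0→∞ = 6682.6 + 4416.429 = 11099.029 ng/mL·hr
Trapezoidal AUC_0→4 (buccal film):
  [0→0.5]: (0.0+49.9)/2 × 0.5 = 12.475
  [0.5→2.5]: (49.9+92.3)/2 × 2 = 142.2
  [2.5→3.5]: (92.3+85.7)/2 × 1 = 89.0
  [3.5→4]: (85.7+81.2)/2 × 0.5 = 41.725
  Sum = 285.4 ng/mL·hr
buccal film tail: 81.2/0.14 = 580.000; AUC_ev,0→∞ = 285.4 + 580.000 = 865.4 ng/mL·hr
F = (AUC_ev/D_ev)/(AUC_iv/D_iv) = (865.4/10)/(11099.029/5) = 86.54/2219.8058 = 0.0390

F = 0.0390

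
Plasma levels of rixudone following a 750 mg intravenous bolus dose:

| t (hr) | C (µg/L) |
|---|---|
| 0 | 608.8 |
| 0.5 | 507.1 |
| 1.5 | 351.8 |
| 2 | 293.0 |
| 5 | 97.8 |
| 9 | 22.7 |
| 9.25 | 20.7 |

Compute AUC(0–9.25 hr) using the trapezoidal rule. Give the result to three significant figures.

AUC = 1700 µg/L·hr

Trapezoidal AUC_0→9.25:
  [0→0.5]: (608.8+507.1)/2 × 0.5 = 278.975
  [0.5→1.5]: (507.1+351.8)/2 × 1 = 429.45
  [1.5→2]: (351.8+293.0)/2 × 0.5 = 161.2
  [2→5]: (293.0+97.8)/2 × 3 = 586.2
  [5→9]: (97.8+22.7)/2 × 4 = 241.0
  [9→9.25]: (22.7+20.7)/2 × 0.25 = 5.425
  Sum = 1702.25 µg/L·hr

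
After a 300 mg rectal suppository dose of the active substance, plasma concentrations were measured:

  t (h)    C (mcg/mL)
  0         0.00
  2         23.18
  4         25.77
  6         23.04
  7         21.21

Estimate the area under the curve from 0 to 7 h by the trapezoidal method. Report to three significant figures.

Trapezoidal AUC_0→7:
  [0→2]: (0.00+23.18)/2 × 2 = 23.18
  [2→4]: (23.18+25.77)/2 × 2 = 48.95
  [4→6]: (25.77+23.04)/2 × 2 = 48.81
  [6→7]: (23.04+21.21)/2 × 1 = 22.125
  Sum = 143.065 mcg/mL·h

AUC = 143 mcg/mL·h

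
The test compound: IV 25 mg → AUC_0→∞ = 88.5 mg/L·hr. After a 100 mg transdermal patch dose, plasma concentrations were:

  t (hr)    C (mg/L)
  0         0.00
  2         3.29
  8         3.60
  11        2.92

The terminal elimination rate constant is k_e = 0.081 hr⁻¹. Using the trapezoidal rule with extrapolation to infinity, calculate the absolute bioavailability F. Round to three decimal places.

Trapezoidal AUC_0→11 (transdermal patch):
  [0→2]: (0.00+3.29)/2 × 2 = 3.29
  [2→8]: (3.29+3.60)/2 × 6 = 20.67
  [8→11]: (3.60+2.92)/2 × 3 = 9.78
  Sum = 33.74 mg/L·hr
Tail: C_last/k_e = 2.92/0.081 = 36.049
AUC_0→∞ (transdermal patch) = 33.74 + 36.049 = 69.789 mg/L·hr
F = (AUC_ev/D_ev)/(AUC_iv/D_iv) = (69.789/100)/(88.5/25) = 0.69789/3.54 = 0.1971

F = 0.197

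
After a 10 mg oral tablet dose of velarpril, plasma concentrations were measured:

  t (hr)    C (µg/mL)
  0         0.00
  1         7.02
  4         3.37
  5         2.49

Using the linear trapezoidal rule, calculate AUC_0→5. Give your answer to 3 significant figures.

Trapezoidal AUC_0→5:
  [0→1]: (0.00+7.02)/2 × 1 = 3.51
  [1→4]: (7.02+3.37)/2 × 3 = 15.585
  [4→5]: (3.37+2.49)/2 × 1 = 2.93
  Sum = 22.025 µg/mL·hr

AUC = 22.0 µg/mL·hr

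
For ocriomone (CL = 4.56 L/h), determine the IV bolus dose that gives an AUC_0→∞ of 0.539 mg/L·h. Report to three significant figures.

Dose_iv = CL × AUC_0→∞
     = 4.56 × 0.539 = 2.45784 mg

Dose = 2.46 mg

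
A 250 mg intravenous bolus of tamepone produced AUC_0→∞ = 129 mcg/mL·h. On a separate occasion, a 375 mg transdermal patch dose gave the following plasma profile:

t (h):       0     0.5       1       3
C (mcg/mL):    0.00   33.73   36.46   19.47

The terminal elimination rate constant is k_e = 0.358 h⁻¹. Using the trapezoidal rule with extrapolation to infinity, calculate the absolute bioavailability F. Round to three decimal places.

Trapezoidal AUC_0→3 (transdermal patch):
  [0→0.5]: (0.00+33.73)/2 × 0.5 = 8.4325
  [0.5→1]: (33.73+36.46)/2 × 0.5 = 17.5475
  [1→3]: (36.46+19.47)/2 × 2 = 55.93
  Sum = 81.91 mcg/mL·h
Tail: C_last/k_e = 19.47/0.358 = 54.385
AUC_0→∞ (transdermal patch) = 81.91 + 54.385 = 136.295 mcg/mL·h
F = (AUC_ev/D_ev)/(AUC_iv/D_iv) = (136.295/375)/(129/250) = 0.363453/0.516 = 0.7044

F = 0.704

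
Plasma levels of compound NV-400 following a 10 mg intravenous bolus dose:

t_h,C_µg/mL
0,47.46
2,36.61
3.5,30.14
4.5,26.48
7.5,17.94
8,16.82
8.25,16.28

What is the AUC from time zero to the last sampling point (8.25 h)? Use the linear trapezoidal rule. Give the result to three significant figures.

Trapezoidal AUC_0→8.25:
  [0→2]: (47.46+36.61)/2 × 2 = 84.07
  [2→3.5]: (36.61+30.14)/2 × 1.5 = 50.0625
  [3.5→4.5]: (30.14+26.48)/2 × 1 = 28.31
  [4.5→7.5]: (26.48+17.94)/2 × 3 = 66.63
  [7.5→8]: (17.94+16.82)/2 × 0.5 = 8.69
  [8→8.25]: (16.82+16.28)/2 × 0.25 = 4.1375
  Sum = 241.9 µg/mL·h

AUC = 242 µg/mL·h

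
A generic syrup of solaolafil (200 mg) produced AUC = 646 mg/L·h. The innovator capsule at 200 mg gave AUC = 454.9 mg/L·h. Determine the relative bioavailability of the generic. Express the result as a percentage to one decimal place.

F_rel = (AUC_test/D_test) / (AUC_ref/D_ref)
      = (646/200) / (454.9/200)
      = 3.23 / 2.2745 = 1.4201 = 142.01%

F_rel = 142.0%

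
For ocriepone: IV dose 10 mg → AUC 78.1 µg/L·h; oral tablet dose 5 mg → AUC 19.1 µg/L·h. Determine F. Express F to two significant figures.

F = (AUC_ev / D_ev) / (AUC_iv / D_iv)
  = (19.1/5) / (78.1/10)
  = 3.82 / 7.81 = 0.4891

F = 0.49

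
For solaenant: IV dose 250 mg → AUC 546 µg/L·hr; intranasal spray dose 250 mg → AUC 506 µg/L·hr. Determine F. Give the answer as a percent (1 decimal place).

F = (AUC_ev / D_ev) / (AUC_iv / D_iv)
  = (506/250) / (546/250)
  = 2.024 / 2.184 = 0.9267
  = 92.67%

F = 92.7%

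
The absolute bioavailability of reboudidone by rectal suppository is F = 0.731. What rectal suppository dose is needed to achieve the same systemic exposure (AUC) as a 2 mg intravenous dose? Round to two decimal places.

D_rectal = 2.74 mg

For equal systemic exposure: F × D_ev = D_iv
D_ev = D_iv / F = 2 / 0.731 = 2.73598 mg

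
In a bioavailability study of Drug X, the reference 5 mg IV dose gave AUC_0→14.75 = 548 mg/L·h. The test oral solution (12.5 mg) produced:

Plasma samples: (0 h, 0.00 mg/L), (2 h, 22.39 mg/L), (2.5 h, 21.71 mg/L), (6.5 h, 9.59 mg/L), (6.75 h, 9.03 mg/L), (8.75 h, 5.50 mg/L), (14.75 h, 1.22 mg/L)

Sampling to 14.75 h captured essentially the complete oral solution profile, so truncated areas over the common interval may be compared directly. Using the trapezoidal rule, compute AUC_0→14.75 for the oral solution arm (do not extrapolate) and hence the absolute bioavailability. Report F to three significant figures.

F = 0.0971

Trapezoidal AUC_0→14.75 (oral solution):
  [0→2]: (0.00+22.39)/2 × 2 = 22.39
  [2→2.5]: (22.39+21.71)/2 × 0.5 = 11.025
  [2.5→6.5]: (21.71+9.59)/2 × 4 = 62.6
  [6.5→6.75]: (9.59+9.03)/2 × 0.25 = 2.3275
  [6.75→8.75]: (9.03+5.50)/2 × 2 = 14.53
  [8.75→14.75]: (5.50+1.22)/2 × 6 = 20.16
  Sum = 133.0325 mg/L·h
F = (AUC_ev/D_ev)/(AUC_iv/D_iv) = (133.0325/12.5)/(548/5) = 10.6426/109.6 = 0.0971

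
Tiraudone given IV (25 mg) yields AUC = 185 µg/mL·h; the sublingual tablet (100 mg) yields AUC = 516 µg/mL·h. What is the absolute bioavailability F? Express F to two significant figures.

F = 0.70

F = (AUC_ev / D_ev) / (AUC_iv / D_iv)
  = (516/100) / (185/25)
  = 5.16 / 7.4 = 0.6973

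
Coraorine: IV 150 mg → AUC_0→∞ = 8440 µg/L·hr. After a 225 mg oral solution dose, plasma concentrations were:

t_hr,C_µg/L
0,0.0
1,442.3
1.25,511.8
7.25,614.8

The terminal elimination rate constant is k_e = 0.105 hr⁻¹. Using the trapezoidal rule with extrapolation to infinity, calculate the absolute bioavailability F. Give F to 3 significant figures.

Trapezoidal AUC_0→7.25 (oral solution):
  [0→1]: (0.0+442.3)/2 × 1 = 221.15
  [1→1.25]: (442.3+511.8)/2 × 0.25 = 119.2625
  [1.25→7.25]: (511.8+614.8)/2 × 6 = 3379.8
  Sum = 3720.2125 µg/L·hr
Tail: C_last/k_e = 614.8/0.105 = 5855.238
AUC_0→∞ (oral solution) = 3720.2125 + 5855.238 = 9575.4505 µg/L·hr
F = (AUC_ev/D_ev)/(AUC_iv/D_iv) = (9575.4505/225)/(8440/150) = 42.5576/56.2667 = 0.7564

F = 0.756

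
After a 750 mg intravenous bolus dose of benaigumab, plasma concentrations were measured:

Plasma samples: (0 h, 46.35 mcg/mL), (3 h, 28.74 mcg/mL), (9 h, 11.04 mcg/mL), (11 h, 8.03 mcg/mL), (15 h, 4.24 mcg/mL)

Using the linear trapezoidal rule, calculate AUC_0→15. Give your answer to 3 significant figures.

AUC = 276 mcg/mL·h

Trapezoidal AUC_0→15:
  [0→3]: (46.35+28.74)/2 × 3 = 112.635
  [3→9]: (28.74+11.04)/2 × 6 = 119.34
  [9→11]: (11.04+8.03)/2 × 2 = 19.07
  [11→15]: (8.03+4.24)/2 × 4 = 24.54
  Sum = 275.585 mcg/mL·h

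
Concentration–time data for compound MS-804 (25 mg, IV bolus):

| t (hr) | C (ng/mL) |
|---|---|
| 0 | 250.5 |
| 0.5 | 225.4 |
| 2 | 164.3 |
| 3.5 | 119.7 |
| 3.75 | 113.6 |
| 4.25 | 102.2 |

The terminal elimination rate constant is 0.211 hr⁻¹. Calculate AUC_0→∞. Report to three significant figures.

Trapezoidal AUC_0→4.25:
  [0→0.5]: (250.5+225.4)/2 × 0.5 = 118.975
  [0.5→2]: (225.4+164.3)/2 × 1.5 = 292.275
  [2→3.5]: (164.3+119.7)/2 × 1.5 = 213.0
  [3.5→3.75]: (119.7+113.6)/2 × 0.25 = 29.1625
  [3.75→4.25]: (113.6+102.2)/2 × 0.5 = 53.95
  Sum = 707.3625 ng/mL·hr
Extrapolated tail: C_last / k_e = 102.2 / 0.211 = 484.360
AUC_0→∞ = 707.3625 + 484.360 = 1191.7225 ng/mL·hr

AUC = 1190 ng/mL·hr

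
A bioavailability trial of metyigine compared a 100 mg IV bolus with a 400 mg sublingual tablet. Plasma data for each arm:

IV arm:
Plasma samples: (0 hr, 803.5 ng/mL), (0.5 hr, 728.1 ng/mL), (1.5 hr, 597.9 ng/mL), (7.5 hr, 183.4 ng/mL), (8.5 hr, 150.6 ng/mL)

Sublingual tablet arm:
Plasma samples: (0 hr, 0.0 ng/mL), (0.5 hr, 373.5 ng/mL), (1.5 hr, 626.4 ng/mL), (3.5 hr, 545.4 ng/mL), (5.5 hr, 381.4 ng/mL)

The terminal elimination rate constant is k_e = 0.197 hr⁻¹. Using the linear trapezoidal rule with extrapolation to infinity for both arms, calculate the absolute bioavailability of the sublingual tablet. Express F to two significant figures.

Trapezoidal AUC_0→8.5 (IV):
  [0→0.5]: (803.5+728.1)/2 × 0.5 = 382.9
  [0.5→1.5]: (728.1+597.9)/2 × 1 = 663.0
  [1.5→7.5]: (597.9+183.4)/2 × 6 = 2343.9
  [7.5→8.5]: (183.4+150.6)/2 × 1 = 167.0
  Sum = 3556.8 ng/mL·hr
IV tail: 150.6/0.197 = 764.467; AUC_iv,0→∞ = 3556.8 + 764.467 = 4321.267 ng/mL·hr
Trapezoidal AUC_0→5.5 (sublingual tablet):
  [0→0.5]: (0.0+373.5)/2 × 0.5 = 93.375
  [0.5→1.5]: (373.5+626.4)/2 × 1 = 499.95
  [1.5→3.5]: (626.4+545.4)/2 × 2 = 1171.8
  [3.5→5.5]: (545.4+381.4)/2 × 2 = 926.8
  Sum = 2691.925 ng/mL·hr
sublingual tablet tail: 381.4/0.197 = 1936.041; AUC_ev,0→∞ = 2691.925 + 1936.041 = 4627.966 ng/mL·hr
F = (AUC_ev/D_ev)/(AUC_iv/D_iv) = (4627.966/400)/(4321.267/100) = 11.569915/43.21267 = 0.2677

F = 0.27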